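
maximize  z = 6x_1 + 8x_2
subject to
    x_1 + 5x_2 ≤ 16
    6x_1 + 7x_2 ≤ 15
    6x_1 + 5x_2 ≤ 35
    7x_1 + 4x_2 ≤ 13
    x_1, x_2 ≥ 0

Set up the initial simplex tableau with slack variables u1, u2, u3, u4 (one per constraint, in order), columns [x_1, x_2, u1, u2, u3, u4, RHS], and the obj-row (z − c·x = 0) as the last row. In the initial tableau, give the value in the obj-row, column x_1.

The obj-row carries the negated objective coefficients: the x_1 entry is -6.

-6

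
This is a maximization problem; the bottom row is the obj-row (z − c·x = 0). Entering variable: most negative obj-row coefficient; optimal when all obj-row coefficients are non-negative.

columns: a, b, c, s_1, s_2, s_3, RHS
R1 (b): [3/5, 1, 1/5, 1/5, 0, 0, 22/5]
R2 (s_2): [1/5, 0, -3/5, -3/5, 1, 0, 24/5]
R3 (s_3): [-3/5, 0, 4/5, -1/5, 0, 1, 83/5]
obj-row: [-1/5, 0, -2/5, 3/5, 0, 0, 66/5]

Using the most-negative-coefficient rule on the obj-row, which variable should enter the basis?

Negative obj-row entries: a: -1/5, c: -2/5.
The most negative is -2/5 in column c, so c enters.

c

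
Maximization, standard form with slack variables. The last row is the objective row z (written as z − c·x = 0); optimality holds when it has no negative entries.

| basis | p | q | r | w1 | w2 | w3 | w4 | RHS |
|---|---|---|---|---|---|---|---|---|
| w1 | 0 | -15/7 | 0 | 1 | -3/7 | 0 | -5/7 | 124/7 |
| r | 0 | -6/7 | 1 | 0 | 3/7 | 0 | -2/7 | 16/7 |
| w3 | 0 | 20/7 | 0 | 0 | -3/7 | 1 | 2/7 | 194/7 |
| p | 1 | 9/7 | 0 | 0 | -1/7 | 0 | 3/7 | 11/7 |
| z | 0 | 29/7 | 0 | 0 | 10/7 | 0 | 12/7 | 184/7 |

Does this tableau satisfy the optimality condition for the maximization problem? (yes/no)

yes

Every z-row coefficient is ≥ 0, so the tableau is optimal.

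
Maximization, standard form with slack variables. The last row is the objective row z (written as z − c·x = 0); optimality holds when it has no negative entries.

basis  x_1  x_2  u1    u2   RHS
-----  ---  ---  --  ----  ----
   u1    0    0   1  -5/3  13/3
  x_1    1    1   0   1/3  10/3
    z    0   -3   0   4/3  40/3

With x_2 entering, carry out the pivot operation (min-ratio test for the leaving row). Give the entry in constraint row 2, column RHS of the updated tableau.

Ratio test on column x_2 — row 1: entry 0 ≤ 0; row 2: (10/3)/1 = 10/3. Minimum is 10/3 at row 2 (x_1 leaves); pivot element 1.
Divide row 2 by 1; eliminate column x_2 from the other rows.
In the new row 2, the RHS entry is the old entry divided by the pivot: (10/3)/1 = 10/3.

10/3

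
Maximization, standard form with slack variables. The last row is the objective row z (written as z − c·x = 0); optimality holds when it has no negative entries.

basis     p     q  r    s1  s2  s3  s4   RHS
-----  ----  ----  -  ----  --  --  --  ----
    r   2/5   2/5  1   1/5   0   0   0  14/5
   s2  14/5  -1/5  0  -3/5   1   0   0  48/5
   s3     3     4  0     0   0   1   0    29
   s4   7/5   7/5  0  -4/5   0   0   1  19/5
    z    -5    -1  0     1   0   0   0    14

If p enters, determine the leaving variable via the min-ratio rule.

s4

Column p entries and ratios — r: (14/5)/(2/5) = 7; s2: (48/5)/(14/5) = 24/7; s3: 29/3 = 29/3; s4: (19/5)/(7/5) = 19/7.
Smallest ratio is 19/7 in the row of s4, so s4 leaves.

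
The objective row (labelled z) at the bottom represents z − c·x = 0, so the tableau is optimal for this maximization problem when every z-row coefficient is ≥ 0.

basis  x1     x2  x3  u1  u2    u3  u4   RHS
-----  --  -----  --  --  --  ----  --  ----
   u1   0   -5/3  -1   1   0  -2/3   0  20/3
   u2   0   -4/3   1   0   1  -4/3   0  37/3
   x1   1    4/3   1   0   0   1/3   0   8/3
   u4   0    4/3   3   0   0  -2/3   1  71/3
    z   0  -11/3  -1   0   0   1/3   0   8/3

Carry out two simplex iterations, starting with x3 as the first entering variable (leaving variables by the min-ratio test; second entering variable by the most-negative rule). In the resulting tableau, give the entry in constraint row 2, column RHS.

Ratio test on column x3 — row 1: entry -1 ≤ 0; row 2: (37/3)/1 = 37/3; row 3: (8/3)/1 = 8/3; row 4: (71/3)/3 = 71/9. Minimum is 8/3 at row 3 (x1 leaves); pivot element 1.
Divide row 3 by 1; eliminate column x3 from the other rows.
Second iteration: most negative z-row entry is -7/3 in column x2, so x2 enters.
Ratio test on column x2 — row 1: entry -1/3 ≤ 0; row 2: entry -8/3 ≤ 0; row 3: (8/3)/(4/3) = 2; row 4: entry -8/3 ≤ 0. Minimum is 2 at row 3 (x3 leaves); pivot element 4/3.
Divide row 3 by 4/3; eliminate column x2 from the other rows.
After both pivots, the entry at constraint row 2, column RHS is 15.

15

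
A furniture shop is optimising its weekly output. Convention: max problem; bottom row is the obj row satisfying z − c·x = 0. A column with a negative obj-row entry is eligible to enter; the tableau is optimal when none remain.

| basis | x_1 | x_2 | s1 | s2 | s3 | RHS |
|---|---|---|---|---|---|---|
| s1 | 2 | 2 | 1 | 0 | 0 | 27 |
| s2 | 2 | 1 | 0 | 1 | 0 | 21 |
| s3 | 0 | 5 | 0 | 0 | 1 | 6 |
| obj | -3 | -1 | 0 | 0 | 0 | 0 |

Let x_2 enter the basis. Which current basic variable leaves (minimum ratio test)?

Column x_2 entries and ratios — s1: 27/2 = 27/2; s2: 21/1 = 21; s3: 6/5 = 6/5.
Smallest ratio is 6/5 in the row of s3, so s3 leaves.

s3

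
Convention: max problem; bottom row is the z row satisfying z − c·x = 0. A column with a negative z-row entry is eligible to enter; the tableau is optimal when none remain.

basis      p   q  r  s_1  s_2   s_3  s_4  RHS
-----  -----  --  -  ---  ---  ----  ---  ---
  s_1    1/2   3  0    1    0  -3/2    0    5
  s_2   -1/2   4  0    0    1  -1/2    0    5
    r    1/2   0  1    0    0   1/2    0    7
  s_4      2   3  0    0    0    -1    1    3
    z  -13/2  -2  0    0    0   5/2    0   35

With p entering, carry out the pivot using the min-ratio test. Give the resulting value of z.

179/4

Ratio test on column p — row 1: 5/(1/2) = 10; row 2: entry -1/2 ≤ 0; row 3: 7/(1/2) = 14; row 4: 3/2 = 3/2. Minimum is 3/2 at row 4 (s_4 leaves); pivot element 2.
Pivot on row 4; the z-row RHS becomes 35 − (-13/2)·(3/2) = 179/4.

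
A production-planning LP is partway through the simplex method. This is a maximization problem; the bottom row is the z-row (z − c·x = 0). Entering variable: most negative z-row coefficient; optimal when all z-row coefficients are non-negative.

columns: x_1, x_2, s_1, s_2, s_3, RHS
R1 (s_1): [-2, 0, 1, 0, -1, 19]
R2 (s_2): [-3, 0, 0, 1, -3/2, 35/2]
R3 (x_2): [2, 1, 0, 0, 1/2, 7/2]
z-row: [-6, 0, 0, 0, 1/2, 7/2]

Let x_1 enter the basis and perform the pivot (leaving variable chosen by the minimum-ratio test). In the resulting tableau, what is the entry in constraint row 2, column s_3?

Ratio test on column x_1 — row 1: entry -2 ≤ 0; row 2: entry -3 ≤ 0; row 3: (7/2)/2 = 7/4. Minimum is 7/4 at row 3 (x_2 leaves); pivot element 2.
Divide row 3 by 2; eliminate column x_1 from the other rows.
Row 2 update in column s_3: -3/2 − (-3)·(1/4) = -3/4.

-3/4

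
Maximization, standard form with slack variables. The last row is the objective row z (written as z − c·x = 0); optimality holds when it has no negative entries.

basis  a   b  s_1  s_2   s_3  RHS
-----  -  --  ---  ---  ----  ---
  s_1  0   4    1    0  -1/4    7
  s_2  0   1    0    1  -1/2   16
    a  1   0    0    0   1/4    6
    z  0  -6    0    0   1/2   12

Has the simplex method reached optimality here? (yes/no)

no

The z-row has a negative entry -6 in column b, so it is not optimal.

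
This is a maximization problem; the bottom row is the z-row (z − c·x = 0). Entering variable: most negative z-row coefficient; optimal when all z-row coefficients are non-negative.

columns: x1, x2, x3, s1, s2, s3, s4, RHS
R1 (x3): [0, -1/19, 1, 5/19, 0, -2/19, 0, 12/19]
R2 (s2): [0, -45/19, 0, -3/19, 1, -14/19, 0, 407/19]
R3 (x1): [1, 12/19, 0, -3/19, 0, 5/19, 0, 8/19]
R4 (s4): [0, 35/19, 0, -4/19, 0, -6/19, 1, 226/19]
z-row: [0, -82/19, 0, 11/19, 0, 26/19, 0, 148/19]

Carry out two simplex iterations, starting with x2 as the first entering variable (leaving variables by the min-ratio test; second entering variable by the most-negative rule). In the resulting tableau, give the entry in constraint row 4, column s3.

Ratio test on column x2 — row 1: entry -1/19 ≤ 0; row 2: entry -45/19 ≤ 0; row 3: (8/19)/(12/19) = 2/3; row 4: (226/19)/(35/19) = 226/35. Minimum is 2/3 at row 3 (x1 leaves); pivot element 12/19.
Divide row 3 by 12/19; eliminate column x2 from the other rows.
Second iteration: most negative z-row entry is -1/2 in column s1, so s1 enters.
Ratio test on column s1 — row 1: (2/3)/(1/4) = 8/3; row 2: entry -3/4 ≤ 0; row 3: entry -1/4 ≤ 0; row 4: (32/3)/(1/4) = 128/3. Minimum is 8/3 at row 1 (x3 leaves); pivot element 1/4.
Divide row 1 by 1/4; eliminate column s1 from the other rows.
After both pivots, the entry at constraint row 4, column s3 is -1.

-1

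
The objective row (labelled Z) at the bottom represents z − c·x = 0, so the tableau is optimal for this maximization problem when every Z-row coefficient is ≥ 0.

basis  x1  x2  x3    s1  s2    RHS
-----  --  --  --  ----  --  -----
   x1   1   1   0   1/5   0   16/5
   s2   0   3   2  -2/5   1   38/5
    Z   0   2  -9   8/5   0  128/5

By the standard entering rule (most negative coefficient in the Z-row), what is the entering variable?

Negative Z-row entries: x3: -9.
The most negative is -9 in column x3, so x3 enters.

x3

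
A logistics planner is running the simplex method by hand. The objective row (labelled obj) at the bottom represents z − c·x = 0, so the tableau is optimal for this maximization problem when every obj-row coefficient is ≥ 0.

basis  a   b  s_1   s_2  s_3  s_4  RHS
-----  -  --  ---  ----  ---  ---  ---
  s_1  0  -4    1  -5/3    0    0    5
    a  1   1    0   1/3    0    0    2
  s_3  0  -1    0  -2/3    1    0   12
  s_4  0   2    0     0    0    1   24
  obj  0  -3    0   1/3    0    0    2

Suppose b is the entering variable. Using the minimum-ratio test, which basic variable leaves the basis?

Column b entries and ratios — s_1: -4 ≤ 0, skip; a: 2/1 = 2; s_3: -1 ≤ 0, skip; s_4: 24/2 = 12.
Smallest ratio is 2 in the row of a, so a leaves.

a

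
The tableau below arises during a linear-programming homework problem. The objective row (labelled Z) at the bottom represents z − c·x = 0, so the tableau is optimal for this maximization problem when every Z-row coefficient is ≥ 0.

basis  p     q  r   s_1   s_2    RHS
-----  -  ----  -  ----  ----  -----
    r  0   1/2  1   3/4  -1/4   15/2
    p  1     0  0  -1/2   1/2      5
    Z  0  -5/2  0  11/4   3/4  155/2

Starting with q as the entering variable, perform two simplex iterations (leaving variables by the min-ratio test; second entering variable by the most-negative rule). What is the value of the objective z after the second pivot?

Ratio test on column q — row 1: (15/2)/(1/2) = 15; row 2: entry 0 ≤ 0. Minimum is 15 at row 1 (r leaves); pivot element 1/2.
Pivot on row 1; the Z-row RHS becomes 155/2 − (-5/2)·15 = 115.
Next entering variable (most negative Z-row entry -1/2): s_2.
Ratio test on column s_2 — row 1: entry -1/2 ≤ 0; row 2: 5/(1/2) = 10. Minimum is 10 at row 2 (p leaves); pivot element 1/2.
After the second pivot the Z-row RHS is 115 − (-1/2)·10 = 120.

120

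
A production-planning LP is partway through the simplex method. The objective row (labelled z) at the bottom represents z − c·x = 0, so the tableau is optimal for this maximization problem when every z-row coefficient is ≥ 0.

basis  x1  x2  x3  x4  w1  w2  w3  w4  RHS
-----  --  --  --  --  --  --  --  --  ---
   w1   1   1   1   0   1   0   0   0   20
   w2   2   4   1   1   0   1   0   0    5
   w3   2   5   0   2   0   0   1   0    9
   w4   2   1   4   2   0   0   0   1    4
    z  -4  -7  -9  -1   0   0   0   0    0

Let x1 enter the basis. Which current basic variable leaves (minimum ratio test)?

w4

Column x1 entries and ratios — w1: 20/1 = 20; w2: 5/2 = 5/2; w3: 9/2 = 9/2; w4: 4/2 = 2.
Smallest ratio is 2 in the row of w4, so w4 leaves.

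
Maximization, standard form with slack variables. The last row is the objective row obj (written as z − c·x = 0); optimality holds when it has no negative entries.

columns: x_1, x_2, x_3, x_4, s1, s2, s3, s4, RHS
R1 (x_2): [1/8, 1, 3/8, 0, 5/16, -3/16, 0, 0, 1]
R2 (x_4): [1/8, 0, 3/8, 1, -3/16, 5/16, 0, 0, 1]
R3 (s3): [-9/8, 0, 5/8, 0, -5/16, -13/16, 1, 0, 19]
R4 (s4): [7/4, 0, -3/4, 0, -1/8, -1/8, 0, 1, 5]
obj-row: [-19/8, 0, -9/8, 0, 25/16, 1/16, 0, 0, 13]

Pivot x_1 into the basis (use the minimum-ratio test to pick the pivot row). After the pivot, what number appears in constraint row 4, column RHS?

Ratio test on column x_1 — row 1: 1/(1/8) = 8; row 2: 1/(1/8) = 8; row 3: entry -9/8 ≤ 0; row 4: 5/(7/4) = 20/7. Minimum is 20/7 at row 4 (s4 leaves); pivot element 7/4.
Divide row 4 by 7/4; eliminate column x_1 from the other rows.
In the new row 4, the RHS entry is the old entry divided by the pivot: 5/(7/4) = 20/7.

20/7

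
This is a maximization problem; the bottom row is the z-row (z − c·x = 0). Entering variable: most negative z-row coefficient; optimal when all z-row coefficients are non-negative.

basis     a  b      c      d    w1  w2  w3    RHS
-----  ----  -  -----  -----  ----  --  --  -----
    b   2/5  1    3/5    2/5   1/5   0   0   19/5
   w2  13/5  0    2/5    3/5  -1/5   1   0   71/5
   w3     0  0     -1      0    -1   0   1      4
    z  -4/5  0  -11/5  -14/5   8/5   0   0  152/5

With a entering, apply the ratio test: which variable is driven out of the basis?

Column a entries and ratios — b: (19/5)/(2/5) = 19/2; w2: (71/5)/(13/5) = 71/13; w3: 0 ≤ 0, skip.
Smallest ratio is 71/13 in the row of w2, so w2 leaves.

w2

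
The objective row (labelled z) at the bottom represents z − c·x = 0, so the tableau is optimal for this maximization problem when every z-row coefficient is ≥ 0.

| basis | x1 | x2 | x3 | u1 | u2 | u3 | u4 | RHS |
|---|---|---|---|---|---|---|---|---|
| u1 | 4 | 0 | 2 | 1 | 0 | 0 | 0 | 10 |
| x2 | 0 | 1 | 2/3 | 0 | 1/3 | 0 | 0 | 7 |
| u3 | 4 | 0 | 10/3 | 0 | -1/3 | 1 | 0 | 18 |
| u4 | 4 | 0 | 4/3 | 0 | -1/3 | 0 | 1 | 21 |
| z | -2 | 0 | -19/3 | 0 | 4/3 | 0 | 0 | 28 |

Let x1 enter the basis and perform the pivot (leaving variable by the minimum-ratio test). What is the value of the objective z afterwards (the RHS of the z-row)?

Ratio test on column x1 — row 1: 10/4 = 5/2; row 2: entry 0 ≤ 0; row 3: 18/4 = 9/2; row 4: 21/4 = 21/4. Minimum is 5/2 at row 1 (u1 leaves); pivot element 4.
Pivot on row 1; the z-row RHS becomes 28 − (-2)·(5/2) = 33.

33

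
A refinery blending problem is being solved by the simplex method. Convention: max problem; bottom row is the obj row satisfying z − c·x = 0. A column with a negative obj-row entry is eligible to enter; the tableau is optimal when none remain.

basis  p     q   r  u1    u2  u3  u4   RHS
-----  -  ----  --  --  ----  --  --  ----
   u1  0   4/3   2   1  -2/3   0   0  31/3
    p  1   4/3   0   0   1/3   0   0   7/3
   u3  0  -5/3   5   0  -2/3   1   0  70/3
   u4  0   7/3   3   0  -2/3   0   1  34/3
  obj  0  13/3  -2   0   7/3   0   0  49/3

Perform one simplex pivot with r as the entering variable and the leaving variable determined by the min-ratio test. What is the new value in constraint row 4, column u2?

-2/9

Ratio test on column r — row 1: (31/3)/2 = 31/6; row 2: entry 0 ≤ 0; row 3: (70/3)/5 = 14/3; row 4: (34/3)/3 = 34/9. Minimum is 34/9 at row 4 (u4 leaves); pivot element 3.
Divide row 4 by 3; eliminate column r from the other rows.
In the new row 4, the u2 entry is the old entry divided by the pivot: (-2/3)/3 = -2/9.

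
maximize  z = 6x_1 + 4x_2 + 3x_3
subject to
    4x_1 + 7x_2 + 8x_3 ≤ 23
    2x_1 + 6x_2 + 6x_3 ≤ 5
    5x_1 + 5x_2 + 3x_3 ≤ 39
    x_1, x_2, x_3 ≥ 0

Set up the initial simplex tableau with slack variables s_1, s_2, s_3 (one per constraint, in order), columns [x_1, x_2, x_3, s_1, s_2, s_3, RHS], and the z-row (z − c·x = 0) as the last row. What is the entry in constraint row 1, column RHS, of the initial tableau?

23

The RHS of constraint 1 is b_1 = 23.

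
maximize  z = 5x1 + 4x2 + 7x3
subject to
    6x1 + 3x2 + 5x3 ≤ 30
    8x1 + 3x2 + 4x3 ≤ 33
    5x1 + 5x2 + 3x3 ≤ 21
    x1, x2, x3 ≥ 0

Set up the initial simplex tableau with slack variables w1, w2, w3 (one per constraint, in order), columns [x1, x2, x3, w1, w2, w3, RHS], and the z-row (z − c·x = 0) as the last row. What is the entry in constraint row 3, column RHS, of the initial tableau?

The RHS of constraint 3 is b_3 = 21.

21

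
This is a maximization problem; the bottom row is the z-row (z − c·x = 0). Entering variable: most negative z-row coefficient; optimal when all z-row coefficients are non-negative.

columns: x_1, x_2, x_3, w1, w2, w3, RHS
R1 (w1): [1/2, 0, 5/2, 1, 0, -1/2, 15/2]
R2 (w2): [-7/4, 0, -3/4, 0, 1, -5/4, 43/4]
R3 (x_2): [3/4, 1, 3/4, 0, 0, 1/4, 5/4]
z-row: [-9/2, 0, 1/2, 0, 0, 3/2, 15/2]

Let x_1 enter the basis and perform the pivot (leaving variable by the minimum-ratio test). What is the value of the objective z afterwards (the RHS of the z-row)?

Ratio test on column x_1 — row 1: (15/2)/(1/2) = 15; row 2: entry -7/4 ≤ 0; row 3: (5/4)/(3/4) = 5/3. Minimum is 5/3 at row 3 (x_2 leaves); pivot element 3/4.
Pivot on row 3; the z-row RHS becomes 15/2 − (-9/2)·(5/3) = 15.

15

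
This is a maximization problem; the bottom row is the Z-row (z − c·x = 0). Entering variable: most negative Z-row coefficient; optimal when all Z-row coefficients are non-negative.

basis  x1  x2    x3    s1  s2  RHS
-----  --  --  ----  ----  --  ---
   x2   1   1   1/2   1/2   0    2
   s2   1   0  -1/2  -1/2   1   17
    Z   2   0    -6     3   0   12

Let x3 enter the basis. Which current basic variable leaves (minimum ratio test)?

x2

Column x3 entries and ratios — x2: 2/(1/2) = 4; s2: -1/2 ≤ 0, skip.
Smallest ratio is 4 in the row of x2, so x2 leaves.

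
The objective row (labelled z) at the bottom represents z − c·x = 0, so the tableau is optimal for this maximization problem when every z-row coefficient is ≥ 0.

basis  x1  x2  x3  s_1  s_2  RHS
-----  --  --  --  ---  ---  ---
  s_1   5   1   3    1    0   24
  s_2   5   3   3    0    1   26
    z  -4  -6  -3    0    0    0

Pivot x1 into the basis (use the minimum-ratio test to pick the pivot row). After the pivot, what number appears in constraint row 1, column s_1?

Ratio test on column x1 — row 1: 24/5 = 24/5; row 2: 26/5 = 26/5. Minimum is 24/5 at row 1 (s_1 leaves); pivot element 5.
Divide row 1 by 5; eliminate column x1 from the other rows.
In the new row 1, the s_1 entry is the old entry divided by the pivot: 1/5 = 1/5.

1/5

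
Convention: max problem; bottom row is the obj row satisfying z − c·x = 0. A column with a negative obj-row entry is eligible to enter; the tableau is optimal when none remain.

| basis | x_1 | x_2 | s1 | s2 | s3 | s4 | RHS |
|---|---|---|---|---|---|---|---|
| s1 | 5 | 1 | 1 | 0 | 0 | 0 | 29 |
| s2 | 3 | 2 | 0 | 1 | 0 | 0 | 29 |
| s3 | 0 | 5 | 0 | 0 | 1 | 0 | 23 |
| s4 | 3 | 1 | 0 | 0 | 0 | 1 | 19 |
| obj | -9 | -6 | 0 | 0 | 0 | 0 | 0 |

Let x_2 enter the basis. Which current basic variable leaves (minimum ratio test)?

s3

Column x_2 entries and ratios — s1: 29/1 = 29; s2: 29/2 = 29/2; s3: 23/5 = 23/5; s4: 19/1 = 19.
Smallest ratio is 23/5 in the row of s3, so s3 leaves.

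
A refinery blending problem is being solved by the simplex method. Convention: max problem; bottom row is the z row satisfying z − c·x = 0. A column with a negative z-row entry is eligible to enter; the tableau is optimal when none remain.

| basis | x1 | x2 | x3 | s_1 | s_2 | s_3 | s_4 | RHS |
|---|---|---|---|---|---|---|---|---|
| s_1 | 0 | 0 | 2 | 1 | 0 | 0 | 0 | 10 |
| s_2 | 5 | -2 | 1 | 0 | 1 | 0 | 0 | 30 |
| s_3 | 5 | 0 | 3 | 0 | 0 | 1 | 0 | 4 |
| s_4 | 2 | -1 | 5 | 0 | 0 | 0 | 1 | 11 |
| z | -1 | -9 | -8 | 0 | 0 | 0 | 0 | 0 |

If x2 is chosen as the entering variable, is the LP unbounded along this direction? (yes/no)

yes

Every constraint-row entry in column x2 is ≤ 0, so increasing x2 is unbounded.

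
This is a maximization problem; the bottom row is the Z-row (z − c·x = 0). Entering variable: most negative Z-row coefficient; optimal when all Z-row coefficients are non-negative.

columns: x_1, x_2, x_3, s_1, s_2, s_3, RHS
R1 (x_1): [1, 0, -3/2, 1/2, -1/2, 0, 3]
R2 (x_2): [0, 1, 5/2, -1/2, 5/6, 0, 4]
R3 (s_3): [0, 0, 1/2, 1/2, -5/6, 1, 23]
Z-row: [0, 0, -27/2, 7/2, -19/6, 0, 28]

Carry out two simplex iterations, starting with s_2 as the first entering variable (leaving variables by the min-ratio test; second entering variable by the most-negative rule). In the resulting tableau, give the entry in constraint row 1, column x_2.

3/5

Ratio test on column s_2 — row 1: entry -1/2 ≤ 0; row 2: 4/(5/6) = 24/5; row 3: entry -5/6 ≤ 0. Minimum is 24/5 at row 2 (x_2 leaves); pivot element 5/6.
Divide row 2 by 5/6; eliminate column s_2 from the other rows.
Second iteration: most negative Z-row entry is -4 in column x_3, so x_3 enters.
Ratio test on column x_3 — row 1: entry 0 ≤ 0; row 2: (24/5)/3 = 8/5; row 3: 27/3 = 9. Minimum is 8/5 at row 2 (s_2 leaves); pivot element 3.
Divide row 2 by 3; eliminate column x_3 from the other rows.
After both pivots, the entry at constraint row 1, column x_2 is 3/5.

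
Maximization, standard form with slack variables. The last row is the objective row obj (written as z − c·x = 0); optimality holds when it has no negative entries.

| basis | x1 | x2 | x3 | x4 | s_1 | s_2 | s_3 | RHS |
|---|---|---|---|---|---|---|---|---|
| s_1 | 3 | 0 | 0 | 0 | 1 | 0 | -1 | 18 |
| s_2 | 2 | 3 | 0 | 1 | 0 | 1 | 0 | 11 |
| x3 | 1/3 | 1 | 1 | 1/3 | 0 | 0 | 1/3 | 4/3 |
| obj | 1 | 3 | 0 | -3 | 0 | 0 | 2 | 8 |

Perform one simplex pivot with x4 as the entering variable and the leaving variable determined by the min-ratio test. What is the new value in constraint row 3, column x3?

Ratio test on column x4 — row 1: entry 0 ≤ 0; row 2: 11/1 = 11; row 3: (4/3)/(1/3) = 4. Minimum is 4 at row 3 (x3 leaves); pivot element 1/3.
Divide row 3 by 1/3; eliminate column x4 from the other rows.
In the new row 3, the x3 entry is the old entry divided by the pivot: 1/(1/3) = 3.

3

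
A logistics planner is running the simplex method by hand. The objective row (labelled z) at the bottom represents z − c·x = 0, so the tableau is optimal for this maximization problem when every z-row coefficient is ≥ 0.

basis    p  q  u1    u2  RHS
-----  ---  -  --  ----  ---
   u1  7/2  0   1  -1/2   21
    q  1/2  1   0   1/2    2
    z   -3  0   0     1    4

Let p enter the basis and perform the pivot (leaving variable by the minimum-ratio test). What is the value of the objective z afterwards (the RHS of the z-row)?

16

Ratio test on column p — row 1: 21/(7/2) = 6; row 2: 2/(1/2) = 4. Minimum is 4 at row 2 (q leaves); pivot element 1/2.
Pivot on row 2; the z-row RHS becomes 4 − (-3)·4 = 16.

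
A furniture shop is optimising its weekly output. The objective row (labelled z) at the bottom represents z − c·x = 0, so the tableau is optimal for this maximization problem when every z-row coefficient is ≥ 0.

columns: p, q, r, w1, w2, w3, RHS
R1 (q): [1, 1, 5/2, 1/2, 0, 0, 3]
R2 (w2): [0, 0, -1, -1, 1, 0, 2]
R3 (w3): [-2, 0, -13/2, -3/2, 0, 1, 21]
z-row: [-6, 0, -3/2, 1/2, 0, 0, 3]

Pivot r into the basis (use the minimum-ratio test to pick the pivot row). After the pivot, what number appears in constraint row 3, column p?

Ratio test on column r — row 1: 3/(5/2) = 6/5; row 2: entry -1 ≤ 0; row 3: entry -13/2 ≤ 0. Minimum is 6/5 at row 1 (q leaves); pivot element 5/2.
Divide row 1 by 5/2; eliminate column r from the other rows.
Row 3 update in column p: -2 − (-13/2)·(2/5) = 3/5.

3/5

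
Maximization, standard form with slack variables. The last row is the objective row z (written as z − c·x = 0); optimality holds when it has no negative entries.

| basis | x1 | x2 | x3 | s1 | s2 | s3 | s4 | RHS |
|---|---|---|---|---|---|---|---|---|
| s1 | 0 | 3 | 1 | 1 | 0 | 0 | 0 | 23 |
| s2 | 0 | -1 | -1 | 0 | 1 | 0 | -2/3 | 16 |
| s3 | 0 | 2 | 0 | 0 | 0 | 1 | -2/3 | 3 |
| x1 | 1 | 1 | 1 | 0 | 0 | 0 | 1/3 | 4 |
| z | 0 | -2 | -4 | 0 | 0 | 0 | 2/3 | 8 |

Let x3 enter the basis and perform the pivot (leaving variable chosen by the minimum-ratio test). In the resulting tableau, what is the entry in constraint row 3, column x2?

Ratio test on column x3 — row 1: 23/1 = 23; row 2: entry -1 ≤ 0; row 3: entry 0 ≤ 0; row 4: 4/1 = 4. Minimum is 4 at row 4 (x1 leaves); pivot element 1.
Divide row 4 by 1; eliminate column x3 from the other rows.
Row 3 update in column x2: 2 − 0·1 = 2.

2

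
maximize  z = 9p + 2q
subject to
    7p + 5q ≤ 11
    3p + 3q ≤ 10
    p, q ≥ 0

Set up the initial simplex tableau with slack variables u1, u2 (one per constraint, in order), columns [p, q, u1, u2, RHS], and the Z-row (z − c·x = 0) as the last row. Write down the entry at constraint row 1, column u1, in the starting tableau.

Slack u1 belongs to constraint 1; its column is the unit vector e_1, so the entry in row 1 is 1.

1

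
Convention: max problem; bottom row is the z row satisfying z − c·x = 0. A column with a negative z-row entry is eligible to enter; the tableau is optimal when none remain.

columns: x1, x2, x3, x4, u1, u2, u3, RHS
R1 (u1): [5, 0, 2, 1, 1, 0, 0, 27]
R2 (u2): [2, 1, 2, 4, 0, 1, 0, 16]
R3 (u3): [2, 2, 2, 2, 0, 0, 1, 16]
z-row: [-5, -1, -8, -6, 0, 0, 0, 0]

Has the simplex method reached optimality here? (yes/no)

The z-row has a negative entry -8 in column x3, so it is not optimal.

no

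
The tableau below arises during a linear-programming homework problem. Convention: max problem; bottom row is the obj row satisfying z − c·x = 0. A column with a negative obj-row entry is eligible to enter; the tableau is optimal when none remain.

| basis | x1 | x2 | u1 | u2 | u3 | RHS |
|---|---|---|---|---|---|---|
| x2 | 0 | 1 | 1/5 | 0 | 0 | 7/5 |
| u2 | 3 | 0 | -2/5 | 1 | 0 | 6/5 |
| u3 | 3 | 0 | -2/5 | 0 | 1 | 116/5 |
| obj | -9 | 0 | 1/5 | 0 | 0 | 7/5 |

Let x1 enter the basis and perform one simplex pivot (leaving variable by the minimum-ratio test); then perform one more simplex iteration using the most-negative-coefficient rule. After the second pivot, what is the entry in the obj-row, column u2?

Ratio test on column x1 — row 1: entry 0 ≤ 0; row 2: (6/5)/3 = 2/5; row 3: (116/5)/3 = 116/15. Minimum is 2/5 at row 2 (u2 leaves); pivot element 3.
Divide row 2 by 3; eliminate column x1 from the other rows.
Second iteration: most negative obj-row entry is -1 in column u1, so u1 enters.
Ratio test on column u1 — row 1: (7/5)/(1/5) = 7; row 2: entry -2/15 ≤ 0; row 3: entry 0 ≤ 0. Minimum is 7 at row 1 (x2 leaves); pivot element 1/5.
Divide row 1 by 1/5; eliminate column u1 from the other rows.
After both pivots, the entry at the obj-row, column u2 is 3.

3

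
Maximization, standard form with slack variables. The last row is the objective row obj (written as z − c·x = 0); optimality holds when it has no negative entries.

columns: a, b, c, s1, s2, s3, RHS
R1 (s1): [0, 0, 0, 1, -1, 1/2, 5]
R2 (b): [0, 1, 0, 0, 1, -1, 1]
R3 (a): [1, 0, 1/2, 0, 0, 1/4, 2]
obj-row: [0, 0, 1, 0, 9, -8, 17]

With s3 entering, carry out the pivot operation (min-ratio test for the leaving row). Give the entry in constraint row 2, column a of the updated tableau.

4

Ratio test on column s3 — row 1: 5/(1/2) = 10; row 2: entry -1 ≤ 0; row 3: 2/(1/4) = 8. Minimum is 8 at row 3 (a leaves); pivot element 1/4.
Divide row 3 by 1/4; eliminate column s3 from the other rows.
Row 2 update in column a: 0 − (-1)·4 = 4.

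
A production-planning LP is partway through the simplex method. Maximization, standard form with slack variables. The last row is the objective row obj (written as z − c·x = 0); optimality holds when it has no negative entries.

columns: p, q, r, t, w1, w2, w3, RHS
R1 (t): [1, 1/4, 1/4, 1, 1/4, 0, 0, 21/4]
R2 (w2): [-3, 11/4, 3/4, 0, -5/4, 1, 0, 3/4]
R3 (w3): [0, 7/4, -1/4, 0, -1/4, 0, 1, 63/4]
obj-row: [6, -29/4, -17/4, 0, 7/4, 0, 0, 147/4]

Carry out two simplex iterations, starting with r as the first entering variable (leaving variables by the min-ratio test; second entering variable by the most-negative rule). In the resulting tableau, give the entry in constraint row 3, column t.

1/2

Ratio test on column r — row 1: (21/4)/(1/4) = 21; row 2: (3/4)/(3/4) = 1; row 3: entry -1/4 ≤ 0. Minimum is 1 at row 2 (w2 leaves); pivot element 3/4.
Divide row 2 by 3/4; eliminate column r from the other rows.
Second iteration: most negative obj-row entry is -11 in column p, so p enters.
Ratio test on column p — row 1: 5/2 = 5/2; row 2: entry -4 ≤ 0; row 3: entry -1 ≤ 0. Minimum is 5/2 at row 1 (t leaves); pivot element 2.
Divide row 1 by 2; eliminate column p from the other rows.
After both pivots, the entry at constraint row 3, column t is 1/2.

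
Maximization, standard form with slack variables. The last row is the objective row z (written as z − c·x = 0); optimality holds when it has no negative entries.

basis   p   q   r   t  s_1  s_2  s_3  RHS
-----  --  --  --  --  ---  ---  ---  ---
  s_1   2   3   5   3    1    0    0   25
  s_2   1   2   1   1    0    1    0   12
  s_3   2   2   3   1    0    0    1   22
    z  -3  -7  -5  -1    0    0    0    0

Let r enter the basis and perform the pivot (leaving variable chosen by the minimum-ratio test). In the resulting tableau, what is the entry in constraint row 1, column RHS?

Ratio test on column r — row 1: 25/5 = 5; row 2: 12/1 = 12; row 3: 22/3 = 22/3. Minimum is 5 at row 1 (s_1 leaves); pivot element 5.
Divide row 1 by 5; eliminate column r from the other rows.
In the new row 1, the RHS entry is the old entry divided by the pivot: 25/5 = 5.

5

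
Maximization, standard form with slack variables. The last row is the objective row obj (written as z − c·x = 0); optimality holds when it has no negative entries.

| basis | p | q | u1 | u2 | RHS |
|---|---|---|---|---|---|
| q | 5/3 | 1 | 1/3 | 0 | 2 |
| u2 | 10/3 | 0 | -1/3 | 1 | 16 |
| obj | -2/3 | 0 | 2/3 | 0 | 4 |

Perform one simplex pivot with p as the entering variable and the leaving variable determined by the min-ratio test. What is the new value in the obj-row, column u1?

4/5

Ratio test on column p — row 1: 2/(5/3) = 6/5; row 2: 16/(10/3) = 24/5. Minimum is 6/5 at row 1 (q leaves); pivot element 5/3.
Divide row 1 by 5/3; eliminate column p from the other rows.
obj-row update in column u1: 2/3 − (-2/3)·(1/5) = 4/5.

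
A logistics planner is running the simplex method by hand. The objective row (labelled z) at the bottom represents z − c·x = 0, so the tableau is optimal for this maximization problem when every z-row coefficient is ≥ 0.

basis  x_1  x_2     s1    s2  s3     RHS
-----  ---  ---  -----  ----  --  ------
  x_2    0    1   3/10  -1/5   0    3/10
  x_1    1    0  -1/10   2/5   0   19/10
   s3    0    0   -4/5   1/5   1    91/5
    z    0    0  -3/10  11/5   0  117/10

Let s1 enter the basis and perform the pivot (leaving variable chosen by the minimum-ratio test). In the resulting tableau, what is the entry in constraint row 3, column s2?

-1/3

Ratio test on column s1 — row 1: (3/10)/(3/10) = 1; row 2: entry -1/10 ≤ 0; row 3: entry -4/5 ≤ 0. Minimum is 1 at row 1 (x_2 leaves); pivot element 3/10.
Divide row 1 by 3/10; eliminate column s1 from the other rows.
Row 3 update in column s2: 1/5 − (-4/5)·(-2/3) = -1/3.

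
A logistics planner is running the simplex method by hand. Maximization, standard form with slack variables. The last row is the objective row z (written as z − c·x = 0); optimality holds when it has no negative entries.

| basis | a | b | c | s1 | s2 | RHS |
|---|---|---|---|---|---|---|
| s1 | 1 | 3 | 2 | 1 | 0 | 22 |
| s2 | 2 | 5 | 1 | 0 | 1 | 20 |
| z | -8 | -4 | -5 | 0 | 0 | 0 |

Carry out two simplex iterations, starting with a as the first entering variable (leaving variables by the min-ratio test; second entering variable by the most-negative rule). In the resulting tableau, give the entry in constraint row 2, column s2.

Ratio test on column a — row 1: 22/1 = 22; row 2: 20/2 = 10. Minimum is 10 at row 2 (s2 leaves); pivot element 2.
Divide row 2 by 2; eliminate column a from the other rows.
Second iteration: most negative z-row entry is -1 in column c, so c enters.
Ratio test on column c — row 1: 12/(3/2) = 8; row 2: 10/(1/2) = 20. Minimum is 8 at row 1 (s1 leaves); pivot element 3/2.
Divide row 1 by 3/2; eliminate column c from the other rows.
After both pivots, the entry at constraint row 2, column s2 is 2/3.

2/3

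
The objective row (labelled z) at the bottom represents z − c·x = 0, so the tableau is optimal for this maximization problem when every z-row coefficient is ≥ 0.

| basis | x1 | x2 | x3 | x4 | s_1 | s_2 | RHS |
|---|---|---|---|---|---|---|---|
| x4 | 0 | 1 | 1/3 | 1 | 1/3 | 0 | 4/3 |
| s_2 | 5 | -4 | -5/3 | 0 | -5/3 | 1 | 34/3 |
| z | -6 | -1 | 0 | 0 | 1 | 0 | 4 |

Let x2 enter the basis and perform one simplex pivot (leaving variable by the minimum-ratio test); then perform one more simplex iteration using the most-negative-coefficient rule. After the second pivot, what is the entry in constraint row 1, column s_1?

Ratio test on column x2 — row 1: (4/3)/1 = 4/3; row 2: entry -4 ≤ 0. Minimum is 4/3 at row 1 (x4 leaves); pivot element 1.
Divide row 1 by 1; eliminate column x2 from the other rows.
Second iteration: most negative z-row entry is -6 in column x1, so x1 enters.
Ratio test on column x1 — row 1: entry 0 ≤ 0; row 2: (50/3)/5 = 10/3. Minimum is 10/3 at row 2 (s_2 leaves); pivot element 5.
Divide row 2 by 5; eliminate column x1 from the other rows.
After both pivots, the entry at constraint row 1, column s_1 is 1/3.

1/3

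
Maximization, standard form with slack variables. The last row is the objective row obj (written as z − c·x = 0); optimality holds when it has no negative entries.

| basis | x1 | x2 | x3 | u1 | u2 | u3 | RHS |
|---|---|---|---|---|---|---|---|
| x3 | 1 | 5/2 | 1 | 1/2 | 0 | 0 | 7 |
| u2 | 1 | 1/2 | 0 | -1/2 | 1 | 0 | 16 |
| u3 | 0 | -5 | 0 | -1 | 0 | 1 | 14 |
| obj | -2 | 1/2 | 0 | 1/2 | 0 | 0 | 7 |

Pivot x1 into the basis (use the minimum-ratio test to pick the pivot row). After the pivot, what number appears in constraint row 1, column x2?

5/2

Ratio test on column x1 — row 1: 7/1 = 7; row 2: 16/1 = 16; row 3: entry 0 ≤ 0. Minimum is 7 at row 1 (x3 leaves); pivot element 1.
Divide row 1 by 1; eliminate column x1 from the other rows.
In the new row 1, the x2 entry is the old entry divided by the pivot: (5/2)/1 = 5/2.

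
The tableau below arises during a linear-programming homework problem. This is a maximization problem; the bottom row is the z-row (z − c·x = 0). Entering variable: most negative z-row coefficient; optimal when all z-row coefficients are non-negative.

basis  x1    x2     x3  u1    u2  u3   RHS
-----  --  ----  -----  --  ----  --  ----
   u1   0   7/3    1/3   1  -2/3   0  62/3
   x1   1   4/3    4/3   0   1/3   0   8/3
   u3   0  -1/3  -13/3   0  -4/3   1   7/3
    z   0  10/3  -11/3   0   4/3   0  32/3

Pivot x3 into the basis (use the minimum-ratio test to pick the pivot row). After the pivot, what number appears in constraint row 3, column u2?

-1/4

Ratio test on column x3 — row 1: (62/3)/(1/3) = 62; row 2: (8/3)/(4/3) = 2; row 3: entry -13/3 ≤ 0. Minimum is 2 at row 2 (x1 leaves); pivot element 4/3.
Divide row 2 by 4/3; eliminate column x3 from the other rows.
Row 3 update in column u2: -4/3 − (-13/3)·(1/4) = -1/4.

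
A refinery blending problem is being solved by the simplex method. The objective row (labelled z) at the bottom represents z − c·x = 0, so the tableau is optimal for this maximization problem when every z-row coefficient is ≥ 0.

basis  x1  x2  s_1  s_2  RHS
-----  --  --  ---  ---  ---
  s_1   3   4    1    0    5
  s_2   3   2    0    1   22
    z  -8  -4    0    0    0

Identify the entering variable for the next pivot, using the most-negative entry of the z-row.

Negative z-row entries: x1: -8, x2: -4.
The most negative is -8 in column x1, so x1 enters.

x1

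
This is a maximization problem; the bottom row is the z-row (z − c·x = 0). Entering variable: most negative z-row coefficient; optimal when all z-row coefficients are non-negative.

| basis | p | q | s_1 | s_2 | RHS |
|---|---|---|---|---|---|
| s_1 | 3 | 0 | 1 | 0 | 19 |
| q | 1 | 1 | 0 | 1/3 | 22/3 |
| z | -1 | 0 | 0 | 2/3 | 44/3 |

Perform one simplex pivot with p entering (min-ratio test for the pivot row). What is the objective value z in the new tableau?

21

Ratio test on column p — row 1: 19/3 = 19/3; row 2: (22/3)/1 = 22/3. Minimum is 19/3 at row 1 (s_1 leaves); pivot element 3.
Pivot on row 1; the z-row RHS becomes 44/3 − (-1)·(19/3) = 21.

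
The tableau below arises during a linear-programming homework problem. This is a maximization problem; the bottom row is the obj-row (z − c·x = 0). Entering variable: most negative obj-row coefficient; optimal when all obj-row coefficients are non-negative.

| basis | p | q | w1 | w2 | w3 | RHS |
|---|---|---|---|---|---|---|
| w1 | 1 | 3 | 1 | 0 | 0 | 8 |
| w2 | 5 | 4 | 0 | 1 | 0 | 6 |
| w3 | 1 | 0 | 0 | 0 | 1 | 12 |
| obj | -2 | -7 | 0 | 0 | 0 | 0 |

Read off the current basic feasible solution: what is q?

q is not in the basis, so in the current basic feasible solution q = 0.

0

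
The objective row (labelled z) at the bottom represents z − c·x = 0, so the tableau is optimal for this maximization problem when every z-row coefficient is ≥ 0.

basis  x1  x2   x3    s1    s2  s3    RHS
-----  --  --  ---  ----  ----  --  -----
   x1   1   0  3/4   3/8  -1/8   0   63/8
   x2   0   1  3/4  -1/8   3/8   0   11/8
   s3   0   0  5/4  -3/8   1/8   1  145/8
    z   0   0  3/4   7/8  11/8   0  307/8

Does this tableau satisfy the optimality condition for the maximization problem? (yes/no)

Every z-row coefficient is ≥ 0, so the tableau is optimal.

yes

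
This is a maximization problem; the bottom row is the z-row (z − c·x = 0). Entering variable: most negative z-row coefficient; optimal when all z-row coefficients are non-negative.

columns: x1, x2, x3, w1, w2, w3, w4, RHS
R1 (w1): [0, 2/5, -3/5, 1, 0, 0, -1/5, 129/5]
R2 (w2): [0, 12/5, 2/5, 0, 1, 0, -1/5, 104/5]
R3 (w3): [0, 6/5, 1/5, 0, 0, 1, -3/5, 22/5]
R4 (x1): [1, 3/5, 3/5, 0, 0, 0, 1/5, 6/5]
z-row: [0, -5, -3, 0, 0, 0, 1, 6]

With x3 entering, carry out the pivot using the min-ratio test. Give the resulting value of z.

Ratio test on column x3 — row 1: entry -3/5 ≤ 0; row 2: (104/5)/(2/5) = 52; row 3: (22/5)/(1/5) = 22; row 4: (6/5)/(3/5) = 2. Minimum is 2 at row 4 (x1 leaves); pivot element 3/5.
Pivot on row 4; the z-row RHS becomes 6 − (-3)·2 = 12.

12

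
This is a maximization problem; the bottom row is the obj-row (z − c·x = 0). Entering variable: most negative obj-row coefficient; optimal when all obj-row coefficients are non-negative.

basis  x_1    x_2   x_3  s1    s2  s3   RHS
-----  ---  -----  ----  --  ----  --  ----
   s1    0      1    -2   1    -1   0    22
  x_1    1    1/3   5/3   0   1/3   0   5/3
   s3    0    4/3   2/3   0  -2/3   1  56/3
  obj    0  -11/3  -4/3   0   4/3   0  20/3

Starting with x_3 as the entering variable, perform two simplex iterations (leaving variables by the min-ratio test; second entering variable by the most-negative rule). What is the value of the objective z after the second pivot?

25

Ratio test on column x_3 — row 1: entry -2 ≤ 0; row 2: (5/3)/(5/3) = 1; row 3: (56/3)/(2/3) = 28. Minimum is 1 at row 2 (x_1 leaves); pivot element 5/3.
Pivot on row 2; the obj-row RHS becomes 20/3 − (-4/3)·1 = 8.
Next entering variable (most negative obj-row entry -17/5): x_2.
Ratio test on column x_2 — row 1: 24/(7/5) = 120/7; row 2: 1/(1/5) = 5; row 3: 18/(6/5) = 15. Minimum is 5 at row 2 (x_3 leaves); pivot element 1/5.
After the second pivot the obj-row RHS is 8 − (-17/5)·5 = 25.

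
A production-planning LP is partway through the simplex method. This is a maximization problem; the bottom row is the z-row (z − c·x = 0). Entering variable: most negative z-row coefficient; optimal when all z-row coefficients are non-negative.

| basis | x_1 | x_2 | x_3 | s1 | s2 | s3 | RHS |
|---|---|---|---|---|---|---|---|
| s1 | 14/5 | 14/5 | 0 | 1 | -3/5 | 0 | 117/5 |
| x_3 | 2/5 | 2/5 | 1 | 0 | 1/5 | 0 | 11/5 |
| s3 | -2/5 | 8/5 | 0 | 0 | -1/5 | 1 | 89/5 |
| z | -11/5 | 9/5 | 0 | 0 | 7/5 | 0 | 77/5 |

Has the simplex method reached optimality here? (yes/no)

The z-row has a negative entry -11/5 in column x_1, so it is not optimal.

no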